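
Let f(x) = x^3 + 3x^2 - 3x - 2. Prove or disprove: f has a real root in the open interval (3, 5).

No such root exists.

f(3) = 43 and f(5) = 183, both positive, so a sign-change argument is unavailable; we show f keeps this sign on the whole interval.
Shift to the endpoint 3: with x = 3 + u (0 < u < 2), one computes f(3 + u) = u^3 + 12u^2 + 42u + 43.
The nonzero coefficients here are all positive, so for u > 0 every term is positive (or zero), and the constant term 43 is strictly positive.
Therefore f(x) > 0 throughout (3, 5), and f has no zero there.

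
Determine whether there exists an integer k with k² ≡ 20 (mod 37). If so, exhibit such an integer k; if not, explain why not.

No, no such integer exists.

Apply Euler's criterion with the prime 37: 20 is a quadratic residue iff 20^18 ≡ 1 (mod 37), and a non-residue iff it is ≡ −1.
Squaring successively (mod 37): 20^2 = 400 ≡ 30; 20^4 ≡ 30² = 900 ≡ 12; 20^8 ≡ 12² = 144 ≡ 33; 20^16 ≡ 33² = 1089 ≡ 16.
Since 18 = 16 + 2, 20^18 ≡ 16 · 30; multiplying out mod 37: 16·30 = 480 ≡ 36. Thus 20^18 ≡ 36 ≡ −1 (mod 37).
The value −1 means 20 is a non-residue modulo 37, so k² ≡ 20 (mod 37) is impossible.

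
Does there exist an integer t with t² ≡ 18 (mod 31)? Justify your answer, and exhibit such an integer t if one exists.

t = 7 works: 7² = 49, and 49 − 18 = 31 = 1·31.

t = 7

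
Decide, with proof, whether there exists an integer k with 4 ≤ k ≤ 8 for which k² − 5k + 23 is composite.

No, no such integer k in that range exists.

The values for k = 4, 5, …, 8 are 19, 23, 29, 37, 47, and each of these is prime.
So no value in the range makes the expression composite.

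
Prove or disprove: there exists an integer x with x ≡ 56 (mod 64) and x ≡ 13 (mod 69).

gcd(64, 69) = 1, so the Chinese Remainder Theorem guarantees exactly one residue class mod 4416 satisfying both.
Any solution of the first congruence is x = 56 + 64t; substituting into the second, 64t ≡ 13 − 56 ≡ 26 (mod 69).
To invert 64 modulo 69: 69 = 1·64 + 5, 64 = 12·5 + 4, 5 = 1·4 + 1, 4 = 4·1 + 0, and unwinding, 1 = 5 − 1·4 = 5 − (64 − 12·5) = −64 + 13·5 = −64 + 13·(69 − 1·64) = 13·69 − 14·64. Thus 64⁻¹ ≡ -14 ≡ 55 (mod 69).
Multiplying by 55: t ≡ 55·26 = 1430 ≡ 50 (mod 69).
With t = 50: x = 56 + 64·50 = 3256.
Indeed 3256 ≡ 56 (mod 64) and 3256 ≡ 13 (mod 69).

x = 3256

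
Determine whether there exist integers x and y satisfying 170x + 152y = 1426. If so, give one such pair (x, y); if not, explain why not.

Since gcd(170, 152) = 2 and 1426 = 2·713, Bézout's identity guarantees a solution.
Dividing through by 2 reduces the equation to 85x + 76y = 713.
Dividing repeatedly: 85 = 1·76 + 9, 76 = 8·9 + 4, 9 = 2·4 + 1, 4 = 4·1 + 0.
Back-substituting, 1 = 9 − 2·4 = 9 − 2·(76 − 8·9) = −2·76 + 17·9 = −2·76 + 17·(85 − 1·76) = 17·85 − 19·76; that is, 85·17 + 76·(-19) = 1.
Times 713: 85·12121 + 76·(-13547) = 713, so (12121, -13547) solves it.
Shifting by a multiple of (76, −85) keeps it a solution: x = 12121 − 159·76 = 37, y = -13547 + 159·85 = -32.
Check: 170·37 + 152·(-32) = 6290 − 4864 = 1426. ✓

x = 37, y = -32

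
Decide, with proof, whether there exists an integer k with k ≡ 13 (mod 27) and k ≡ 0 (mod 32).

The moduli 27 and 32 are coprime, so by the Chinese Remainder Theorem a unique solution modulo 864 exists.
Write k = 13 + 27t and require 13 + 27t ≡ 0 (mod 32), i.e. 27t ≡ 19 (mod 32).
To invert 27 modulo 32: 32 = 1·27 + 5, 27 = 5·5 + 2, 5 = 2·2 + 1, 2 = 2·1 + 0, and unwinding, 1 = 5 − 2·2 = 5 − 2·(27 − 5·5) = −2·27 + 11·5 = −2·27 + 11·(32 − 1·27) = 11·32 − 13·27. Thus 27⁻¹ ≡ -13 ≡ 19 (mod 32).
Therefore t ≡ 19·19 = 361 ≡ 9 (mod 32).
With t = 9: k = 13 + 27·9 = 256.
Check: 256 mod 27 = 13, 256 mod 32 = 0. ✓

k = 256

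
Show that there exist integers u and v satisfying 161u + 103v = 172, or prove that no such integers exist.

Since gcd(161, 103) = 1, every integer is an integer combination of 161 and 103.
Run the Euclidean algorithm on 161 and 103: 161 = 1·103 + 58, 103 = 1·58 + 45, 58 = 1·45 + 13, 45 = 3·13 + 6, 13 = 2·6 + 1, 6 = 6·1 + 0.
Back-substituting, 1 = 13 − 2·6 = 13 − 2·(45 − 3·13) = −2·45 + 7·13 = −2·45 + 7·(58 − 1·45) = 7·58 − 9·45 = 7·58 − 9·(103 − 1·58) = −9·103 + 16·58 = −9·103 + 16·(161 − 1·103) = 16·161 − 25·103; that is, 161·16 + 103·(-25) = 1.
Scaling by 172 gives the particular solution (u, v) = (2752, -4300).
Subtracting 26·103 from u and adding 26·161 to v gives the tidier solution (74, -114).
Check: 161·74 + 103·(-114) = 11914 − 11742 = 172. ✓

u = 74, v = -114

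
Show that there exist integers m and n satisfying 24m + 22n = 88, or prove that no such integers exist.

m = 0, n = 4

Since gcd(24, 22) = 2 and 88 = 2·44, Bézout's identity guarantees a solution.
Dividing through by 2 reduces the equation to 12m + 11n = 44.
Dividing repeatedly: 12 = 1·11 + 1, 11 = 11·1 + 0.
Working back up the chain: 1 = 12 − 1·11. So 12·1 + 11·(-1) = 1.
Times 44: 12·44 + 11·(-44) = 44, so (44, -44) solves it.
Subtracting 4·11 from m and adding 4·12 to n gives the tidier solution (0, 4).
Check: 24·0 + 22·4 = 0 + 88 = 88. ✓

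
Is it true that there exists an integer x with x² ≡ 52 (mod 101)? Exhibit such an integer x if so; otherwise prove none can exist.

Take x = 31. Then 31² = 961 = 9·101 + 52, so 31² ≡ 52 (mod 101).

x = 31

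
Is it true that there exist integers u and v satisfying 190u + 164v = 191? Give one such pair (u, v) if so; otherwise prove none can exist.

No, no such integers exist.

gcd(190, 164) = 2, so every integer of the form 190u + 164v is a multiple of 2.
However 191 leaves remainder 1 on division by 2.
Hence no integers u, v satisfy the equation.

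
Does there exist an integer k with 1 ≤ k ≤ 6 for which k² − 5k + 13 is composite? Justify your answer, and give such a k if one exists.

k = 4

At k = 4: 4² − 5·4 + 13 = 9 = 3·3, which is composite.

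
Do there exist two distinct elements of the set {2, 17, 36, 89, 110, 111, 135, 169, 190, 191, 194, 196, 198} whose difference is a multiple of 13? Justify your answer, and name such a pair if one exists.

No such pair exists.

Two integers differ by a multiple of 13 exactly when they have the same residue mod 13. The residues are 2↦2, 17↦4, 36↦10, 89↦11, 110↦6, 111↦7, 135↦5, 169↦0, 190↦8, 191↦9, 194↦12, 196↦1, 198↦3.
No residue repeats among the 13 elements, so no pair has difference ≡ 0 (mod 13).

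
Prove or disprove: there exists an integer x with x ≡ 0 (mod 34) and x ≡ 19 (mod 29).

Since 34 and 29 share no common factor, CRT says the pair of congruences has a solution (unique mod 986).
Any solution of the first congruence is x = 0 + 34t; substituting into the second, 34t ≡ 19 − 0 ≡ 19 (mod 29).
34 ≡ 5 (mod 29), so this reads 5t ≡ 19 (mod 29). Since 5·6 = 30 = 1·29 + 1, the inverse of 5 mod 29 is 6.
Therefore t ≡ 6·19 = 114 ≡ 27 (mod 29).
Taking t = 27 gives x = 0 + 34·27 = 918.
Check: 918 mod 34 = 0, 918 mod 29 = 19. ✓

x = 918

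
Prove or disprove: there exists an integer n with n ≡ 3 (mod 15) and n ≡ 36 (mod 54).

n = 198

gcd(15, 54) = 3. A simultaneous solution exists iff 3 ≡ 36 (mod 3); here 3 mod 3 = 0 = 36 mod 3, so it does.
Write n = 3 + 15t. Then 15t ≡ 36 − 3 ≡ 33 (mod 54); dividing through by 3 gives 5t ≡ 11 (mod 18).
Since 5·11 = 55 = 3·18 + 1, the inverse of 5 mod 18 is 11.
Therefore t ≡ 11·11 = 121 ≡ 13 (mod 18).
Then n = 3 + 15·13 = 198.
Verify: 198 = 13·15 + 3 and 198 = 3·54 + 36. ✓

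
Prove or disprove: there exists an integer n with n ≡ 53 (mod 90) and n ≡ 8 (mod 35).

The moduli are not coprime: gcd(90, 35) = 5. Compatibility requires 5 ∣ (8 − 53) = -45, which holds, so solutions exist.
Step through n = 53, 53 + 90, 53 + 2·90, …: the values 53, 143, 233, 323 reduce mod 35 to 18, 3, 23, 8. The value 323 hits 8.
Check: 323 mod 90 = 53, 323 mod 35 = 8. ✓

n = 323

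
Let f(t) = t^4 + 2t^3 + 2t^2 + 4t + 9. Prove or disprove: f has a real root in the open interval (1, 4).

f(1) = 18 and f(4) = 441, both positive, so a sign-change argument is unavailable; we show f keeps this sign on the whole interval.
Substitute t = 1 + u, where 0 < u < 3 on the interval. Expanding, f(1 + u) = u^4 + 6u^3 + 14u^2 + 18u + 18.
The nonzero coefficients here are all positive, so for u > 0 every term is positive (or zero), and the constant term 18 is strictly positive.
So f is strictly positive on (1, 4); no root exists in the interval.

No such root exists.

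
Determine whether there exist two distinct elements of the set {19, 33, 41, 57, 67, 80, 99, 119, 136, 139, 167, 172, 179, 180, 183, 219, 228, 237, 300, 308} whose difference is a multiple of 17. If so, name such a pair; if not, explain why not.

Reduce each element mod 17: 19↦2, 33↦16, 41↦7, 57↦6, 67↦16, 80↦12, 99↦14, 119↦0, 136↦0, 139↦3, 167↦14, 172↦2, 179↦9, 180↦10, 183↦13, 219↦15, 228↦7, 237↦16, 300↦11, 308↦2. The residue 2 repeats (at 19 and 172), and 172 − 19 = 153 = 9·17.

The pair (19, 172) works.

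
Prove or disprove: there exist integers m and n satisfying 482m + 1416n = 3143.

There are no such integers.

Both 482 and 1416 are divisible by gcd(482, 1416) = 2, hence so is any combination 482m + 1416n.
However 3143 leaves remainder 1 on division by 2.
So the equation is unsolvable over ℤ.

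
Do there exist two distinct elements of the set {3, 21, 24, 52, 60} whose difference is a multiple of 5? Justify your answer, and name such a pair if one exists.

Residues mod 5: 3↦3, 21↦1, 24↦4, 52↦2, 60↦0.
No residue repeats among the 5 elements, so no pair has difference ≡ 0 (mod 5).

No, no such pair exists.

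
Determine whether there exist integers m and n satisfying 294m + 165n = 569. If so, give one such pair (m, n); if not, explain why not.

No such integers exist.

Any value of 294m + 165n is a multiple of gcd(294, 165) = 3.
But 569 = 3·189 + 2, so 3 ∤ 569.
Therefore 294m + 165n = 569 has no solution in integers.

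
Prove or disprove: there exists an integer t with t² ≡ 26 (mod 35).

Reduce modulo 7, which divides 35: we would need t² ≡ 5 (mod 7).
Since (7 − t)² ≡ t² (mod 7), it suffices to square t = 0, 1, …, 3: the residues are 0, 1, 4, 2.
The set of squares mod 7 is therefore {0, 1, 2, 4}, which does not contain 5.
Hence no integer t has t² ≡ 26 (mod 35).

No, no such integer exists.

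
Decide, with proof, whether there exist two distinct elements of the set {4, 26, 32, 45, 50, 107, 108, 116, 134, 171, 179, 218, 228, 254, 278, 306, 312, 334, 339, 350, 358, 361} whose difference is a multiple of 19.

Yes: 26 and 45.

Both 26 and 45 leave remainder 7 on division by 19; their difference 19 = 1·19 is a multiple of 19.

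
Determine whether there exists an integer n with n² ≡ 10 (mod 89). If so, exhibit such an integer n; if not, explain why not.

n = 30 works: 30² = 900, and 900 − 10 = 890 = 10·89.

n = 30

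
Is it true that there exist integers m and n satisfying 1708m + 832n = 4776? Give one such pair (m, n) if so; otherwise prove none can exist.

m = 14, n = -23

Since gcd(1708, 832) = 4 and 4776 = 4·1194, Bézout's identity guarantees a solution.
Dividing through by 4 reduces the equation to 427m + 208n = 1194.
Dividing repeatedly: 427 = 2·208 + 11, 208 = 18·11 + 10, 11 = 1·10 + 1, 10 = 10·1 + 0.
Working back up the chain: 1 = 11 − 1·10 = 11 − (208 − 18·11) = −208 + 19·11 = −208 + 19·(427 − 2·208) = 19·427 − 39·208. So 427·19 + 208·(-39) = 1.
Scaling by 1194 gives the particular solution (m, n) = (22686, -46566).
Subtracting 109·208 from m and adding 109·427 to n gives the tidier solution (14, -23).
Indeed 1708·14 + 832·(-23) = 23912 − 19136 = 4776.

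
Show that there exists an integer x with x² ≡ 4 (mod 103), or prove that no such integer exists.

Take x = 101. Then 101² = 10201 = 99·103 + 4, so 101² ≡ 4 (mod 103).

x = 101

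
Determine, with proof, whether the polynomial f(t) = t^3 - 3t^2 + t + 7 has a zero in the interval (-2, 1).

Such a root exists.

f(-2) = -15 and f(1) = 6, which have opposite signs.
f is continuous everywhere (it is a polynomial), in particular on [-2, 1].
By the Intermediate Value Theorem f must vanish at some point of (-2, 1).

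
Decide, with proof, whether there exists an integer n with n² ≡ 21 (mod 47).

n = 31

Take n = 31. Then 31² = 961 = 20·47 + 21, so 31² ≡ 21 (mod 47).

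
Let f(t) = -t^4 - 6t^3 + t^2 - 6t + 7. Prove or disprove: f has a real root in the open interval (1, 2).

f has no root in that interval.

f(1) = -5 and f(2) = -65, both negative, so a sign-change argument is unavailable; we show f keeps this sign on the whole interval.
Substitute t = 1 + u, where 0 < u < 1 on the interval. Expanding, f(1 + u) = -u^4 - 10u^3 - 23u^2 - 26u - 5.
The nonzero coefficients here are all negative, so for u > 0 every term is negative (or zero), and the constant term -5 is strictly negative.
So f is strictly negative on (1, 2); no root exists in the interval.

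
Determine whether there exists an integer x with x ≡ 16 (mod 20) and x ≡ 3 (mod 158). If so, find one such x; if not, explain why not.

gcd(20, 158) = 2. If x ≡ 16 (mod 20) and x ≡ 3 (mod 158), then x ≡ 16 (mod 2) and x ≡ 3 (mod 2).
However 16 ≡ 0 and 3 ≡ 1 (mod 2), and 0 ≠ 1.
Hence the system has no solution.

No such integer exists.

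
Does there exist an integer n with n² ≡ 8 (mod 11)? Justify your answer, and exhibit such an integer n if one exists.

There is no such integer.

Since (11 − n)² ≡ n² (mod 11), it suffices to square n = 0, 1, …, 5: the residues are 0, 1, 4, 9, 5, 3.
The set of squares mod 11 is therefore {0, 1, 3, 4, 5, 9}, which does not contain 8.
Hence no integer n has n² ≡ 8 (mod 11).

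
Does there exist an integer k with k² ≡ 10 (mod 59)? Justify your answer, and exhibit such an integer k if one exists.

59 is prime, so by Euler's criterion 10 is a square mod 59 iff 10^((59−1)/2) = 10^29 ≡ 1 (mod 59).
Squaring successively (mod 59): 10^2 = 100 ≡ 41; 10^4 ≡ 41² = 1681 ≡ 29; 10^8 ≡ 29² = 841 ≡ 15; 10^16 ≡ 15² = 225 ≡ 48.
Since 29 = 16 + 8 + 4 + 1, 10^29 ≡ 48 · 15 · 29 · 10; multiplying out mod 59: 48·15 = 720 ≡ 12, then 12·29 = 348 ≡ 53, then 53·10 = 530 ≡ 58. Thus 10^29 ≡ 58 ≡ −1 (mod 59).
By Euler's criterion 10 is a quadratic non-residue mod 59: no k satisfies k² ≡ 10 (mod 59).

No, no such integer exists.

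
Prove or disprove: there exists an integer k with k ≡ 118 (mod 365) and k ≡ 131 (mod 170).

No, no such integer exists.

gcd(365, 170) = 5. If k ≡ 118 (mod 365) and k ≡ 131 (mod 170), then k ≡ 118 (mod 5) and k ≡ 131 (mod 5).
These are incompatible: 118 − 131 = -13 is not divisible by 5.
So no integer satisfies both congruences.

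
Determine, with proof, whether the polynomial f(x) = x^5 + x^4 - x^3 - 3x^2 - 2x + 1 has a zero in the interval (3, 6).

No.

The endpoint values f(3) = 265 and f(6) = 8737 are both positive. Claim: f(x) > 0 for every x in (3, 6).
Substitute x = 3 + u, where 0 < u < 3 on the interval. Expanding, f(3 + u) = u^5 + 16u^4 + 101u^3 + 312u^2 + 466u + 265.
All 6 nonzero coefficients of this polynomial in u are positive; hence for u > 0 the value is a sum of positive terms (the constant 265 among them).
Therefore f(x) > 0 throughout (3, 6), and f has no zero there.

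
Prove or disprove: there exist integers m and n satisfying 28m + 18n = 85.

No, no such integers exist.

Both 28 and 18 are divisible by gcd(28, 18) = 2, hence so is any combination 28m + 18n.
But 85 is not a multiple of 2 (it leaves remainder 1).
Therefore 28m + 18n = 85 has no solution in integers.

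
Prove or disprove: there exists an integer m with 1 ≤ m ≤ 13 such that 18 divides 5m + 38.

There is no such integer m in that range.

For m = 1, 2, …, 13 the values of 5m + 38 modulo 18 are 7, 12, 17, 4, 9, 14, 1, 6, 11, 16, 3, 8, 13 respectively.
Since 0 is absent from this list, 18 ∤ 5m + 38 for every m with 1 ≤ m ≤ 13.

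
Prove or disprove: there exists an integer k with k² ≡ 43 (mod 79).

79 is prime, so by Euler's criterion 43 is a square mod 79 iff 43^((79−1)/2) = 43^39 ≡ 1 (mod 79).
Squaring successively (mod 79): 43^2 = 1849 ≡ 32; 43^4 ≡ 32² = 1024 ≡ 76; 43^8 ≡ 76² = 5776 ≡ 9; 43^16 ≡ 9² = 81 ≡ 2; 43^32 ≡ 2² = 4 ≡ 4.
Since 39 = 32 + 4 + 2 + 1, 43^39 ≡ 4 · 76 · 32 · 43; multiplying out mod 79: 4·76 = 304 ≡ 67, then 67·32 = 2144 ≡ 11, then 11·43 = 473 ≡ 78. Thus 43^39 ≡ 78 ≡ −1 (mod 79).
By Euler's criterion 43 is a quadratic non-residue mod 79: no k satisfies k² ≡ 43 (mod 79).

No, no such integer exists.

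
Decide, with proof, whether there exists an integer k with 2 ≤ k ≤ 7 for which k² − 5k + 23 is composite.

The values for k = 2, 3, …, 7 are 17, 17, 19, 23, 29, 37, and each of these is prime.
So no value in the range makes the expression composite.

No such integer k in that range exists.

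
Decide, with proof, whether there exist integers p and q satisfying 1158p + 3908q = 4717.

Any value of 1158p + 3908q is a multiple of gcd(1158, 3908) = 2.
However 4717 leaves remainder 1 on division by 2.
Therefore 1158p + 3908q = 4717 has no solution in integers.

No such integers exist.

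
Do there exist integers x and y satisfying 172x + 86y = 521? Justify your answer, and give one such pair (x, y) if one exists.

No such integers exist.

Any value of 172x + 86y is a multiple of gcd(172, 86) = 86.
But 521 = 86·6 + 5, so 86 ∤ 521.
Hence no integers x, y satisfy the equation.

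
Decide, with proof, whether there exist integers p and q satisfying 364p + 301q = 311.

gcd(364, 301) = 7, so every integer of the form 364p + 301q is a multiple of 7.
But 311 = 7·44 + 3, so 7 ∤ 311.
So the equation is unsolvable over ℤ.

No such integers exist.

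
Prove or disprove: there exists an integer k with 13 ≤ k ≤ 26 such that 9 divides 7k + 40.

k = 20 works, since 7·20 + 40 = 180 = 20·9.

k = 20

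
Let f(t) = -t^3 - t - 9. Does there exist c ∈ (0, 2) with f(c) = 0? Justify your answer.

f(0) = -9 and f(2) = -19, both negative.
f'(t) = -3t^2 - 1 has discriminant 0² − 4·(-3)·(-1) = -12 < 0, so f' has no real roots and is negative for every real t.
So f is strictly decreasing; between 0 and 2 its values lie between f(0) = -9 and f(2) = -19, all negative. Therefore f has no root in (0, 2).

f has no root in that interval.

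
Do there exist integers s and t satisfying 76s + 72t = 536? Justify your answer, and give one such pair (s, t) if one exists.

s = 8, t = -1

gcd(76, 72) = 4, and 4 divides 536, so integer solutions exist.
Dividing through by 4 reduces the equation to 19s + 18t = 134.
Euclidean algorithm: 19 = 1·18 + 1, 18 = 18·1 + 0.
Unwinding: 1 = 19 − 1·18, i.e. 19·1 + 18·(-1) = 1.
Scaling by 134 gives the particular solution (s, t) = (134, -134).
Shifting by a multiple of (18, −19) keeps it a solution: s = 134 − 7·18 = 8, t = -134 + 7·19 = -1.
Indeed 76·8 + 72·(-1) = 608 − 72 = 536.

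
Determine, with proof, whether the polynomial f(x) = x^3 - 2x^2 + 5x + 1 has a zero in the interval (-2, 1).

Such a root exists.

f(-2) = -25 and f(1) = 5, which have opposite signs.
f is continuous everywhere (it is a polynomial), in particular on [-2, 1].
By the Intermediate Value Theorem f must vanish at some point of (-2, 1).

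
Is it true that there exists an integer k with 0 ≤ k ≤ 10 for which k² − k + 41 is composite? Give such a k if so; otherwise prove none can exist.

The values for k = 0, 1, …, 10 are 41, 41, 43, 47, 53, 61, 71, 83, 97, 113, 131, and each of these is prime.
So no value in the range makes the expression composite.

There is no such integer k in that range.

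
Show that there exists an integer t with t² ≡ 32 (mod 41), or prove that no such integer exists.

t = 27

t = 27 works: 27² = 729, and 729 − 32 = 697 = 17·41.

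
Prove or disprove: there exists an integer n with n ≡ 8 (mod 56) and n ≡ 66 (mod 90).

Here gcd(56, 90) = 2, and both 8 and 66 leave remainder 0 mod 2, so the system is consistent.
Write n = 8 + 56t. Then 56t ≡ 66 − 8 ≡ 58 (mod 90); dividing through by 2 gives 28t ≡ 29 (mod 45).
Since 28·37 = 1036 = 23·45 + 1, the inverse of 28 mod 45 is 37.
Therefore t ≡ 37·29 = 1073 ≡ 38 (mod 45).
Then n = 8 + 56·38 = 2136.
Verify: 2136 = 38·56 + 8 and 2136 = 23·90 + 66. ✓

n = 2136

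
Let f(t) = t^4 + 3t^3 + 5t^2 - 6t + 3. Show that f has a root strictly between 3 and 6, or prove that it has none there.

f has no root in that interval.

f(3) = 192 and f(6) = 2091, both positive, so a sign-change argument is unavailable; we show f keeps this sign on the whole interval.
Substitute t = 3 + u, where 0 < u < 3 on the interval. Expanding, f(3 + u) = u^4 + 15u^3 + 86u^2 + 213u + 192.
The nonzero coefficients here are all positive, so for u > 0 every term is positive (or zero), and the constant term 192 is strictly positive.
Therefore f(t) > 0 throughout (3, 6), and f has no zero there.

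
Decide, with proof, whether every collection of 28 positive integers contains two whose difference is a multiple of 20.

Yes.

Each integer lies in one of the 20 residue classes modulo 20.
Placing 28 integers into 20 classes, some class receives at least two — say a and b.
Equal remainders mean a − b ≡ 0 (mod 20), so 20 divides their difference.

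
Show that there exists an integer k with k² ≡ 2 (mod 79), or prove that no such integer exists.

Take k = 70. Then 70² = 4900 = 62·79 + 2, so 70² ≡ 2 (mod 79).

k = 70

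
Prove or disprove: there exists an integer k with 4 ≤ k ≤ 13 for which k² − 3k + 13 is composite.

k = 12

At k = 12: 12² − 3·12 + 13 = 121 = 11·11, which is composite.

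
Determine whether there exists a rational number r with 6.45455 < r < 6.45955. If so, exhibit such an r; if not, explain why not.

r = 155/24

Look for a denominator N such that an integer falls strictly between N·6.45455 and N·6.45955. N = 24 works: 24·6.45455 = 154.90920 < 155 < 155.02920 = 24·6.45955.
Dividing back, 6.45455 < 155/24 < 6.45955, and 155/24 is rational.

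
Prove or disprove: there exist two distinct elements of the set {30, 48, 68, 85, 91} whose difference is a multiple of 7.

No, no such pair exists.

Residues mod 7: 30↦2, 48↦6, 68↦5, 85↦1, 91↦0.
All 5 residues are distinct, so no two elements differ by a multiple of 7.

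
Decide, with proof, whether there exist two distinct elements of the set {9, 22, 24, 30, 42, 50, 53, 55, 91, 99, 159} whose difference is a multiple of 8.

The pair (22, 30) works.

Reduce each element mod 8: 9↦1, 22↦6, 24↦0, 30↦6, 42↦2, 50↦2, 53↦5, 55↦7, 91↦3, 99↦3, 159↦7. The residue 6 repeats (at 22 and 30), and 30 − 22 = 8 = 1·8.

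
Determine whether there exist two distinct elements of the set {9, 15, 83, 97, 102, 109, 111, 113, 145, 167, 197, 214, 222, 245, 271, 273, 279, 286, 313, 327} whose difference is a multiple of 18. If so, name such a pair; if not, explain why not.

9 mod 18 = 9 and 279 mod 18 = 9, so 279 − 9 = 270 = 15·18.

Yes: 9 and 279.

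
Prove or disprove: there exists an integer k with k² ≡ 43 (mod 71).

k = 55

Take k = 55. Then 55² = 3025 = 42·71 + 43, so 55² ≡ 43 (mod 71).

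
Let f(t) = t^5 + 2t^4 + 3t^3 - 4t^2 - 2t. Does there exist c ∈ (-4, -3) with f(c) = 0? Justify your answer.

The endpoint values f(-4) = -760 and f(-3) = -192 are both negative. Claim: f(t) < 0 for every t in (-4, -3).
Shift to the endpoint -3: with t = -3 − u (0 < u < 1), one computes f(-3 − u) = -u^5 - 13u^4 - 69u^3 - 193u^2 - 292u - 192.
All 6 nonzero coefficients of this polynomial in u are negative; hence for u > 0 the value is a sum of negative terms (the constant -192 among them).
Therefore f(t) < 0 throughout (-4, -3), and f has no zero there.

f has no root in that interval.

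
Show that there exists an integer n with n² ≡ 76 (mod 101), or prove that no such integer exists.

n = 51 works: 51² = 2601, and 2601 − 76 = 2525 = 25·101.

n = 51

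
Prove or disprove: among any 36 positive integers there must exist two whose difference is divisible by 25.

There are exactly 25 possible remainders on division by 25.
Since 36 > 25, two of the 36 integers must share a residue class by the pigeonhole principle; call them a and b.
Then a ≡ b (mod 25), i.e. 25 ∣ (a − b).

True.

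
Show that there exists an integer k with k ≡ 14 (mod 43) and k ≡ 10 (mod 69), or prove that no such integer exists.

gcd(43, 69) = 1, so the Chinese Remainder Theorem guarantees exactly one residue class mod 2967 satisfying both.
Write k = 14 + 43t and require 14 + 43t ≡ 10 (mod 69), i.e. 43t ≡ 65 (mod 69).
Since 43·61 = 2623 = 38·69 + 1, the inverse of 43 mod 69 is 61.
Therefore t ≡ 61·65 = 3965 ≡ 32 (mod 69).
Taking t = 32 gives k = 14 + 43·32 = 1390.
Check: 1390 mod 43 = 14, 1390 mod 69 = 10. ✓

k = 1390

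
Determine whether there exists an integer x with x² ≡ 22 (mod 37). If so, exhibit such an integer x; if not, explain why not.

No, no such integer exists.

37 is prime, so by Euler's criterion 22 is a square mod 37 iff 22^((37−1)/2) = 22^18 ≡ 1 (mod 37).
Repeated squaring mod 37: 22^2 = 484 ≡ 3; 22^4 ≡ 3² = 9 ≡ 9; 22^8 ≡ 9² = 81 ≡ 7; 22^16 ≡ 7² = 49 ≡ 12.
Since 18 = 16 + 2, 22^18 ≡ 12 · 3; multiplying out mod 37: 12·3 = 36 ≡ 36. Thus 22^18 ≡ 36 ≡ −1 (mod 37).
The value −1 means 22 is a non-residue modulo 37, so x² ≡ 22 (mod 37) is impossible.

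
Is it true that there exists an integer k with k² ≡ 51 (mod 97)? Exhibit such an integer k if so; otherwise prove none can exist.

No such integer exists.

97 is prime, so by Euler's criterion 51 is a square mod 97 iff 51^((97−1)/2) = 51^48 ≡ 1 (mod 97).
Squaring successively (mod 97): 51^2 = 2601 ≡ 79; 51^4 ≡ 79² = 6241 ≡ 33; 51^8 ≡ 33² = 1089 ≡ 22; 51^16 ≡ 22² = 484 ≡ 96; 51^32 ≡ 96² = 9216 ≡ 1.
Since 48 = 32 + 16, 51^48 ≡ 1 · 96; multiplying out mod 97: 1·96 = 96 ≡ 96. Thus 51^48 ≡ 96 ≡ −1 (mod 97).
The value −1 means 51 is a non-residue modulo 97, so k² ≡ 51 (mod 97) is impossible.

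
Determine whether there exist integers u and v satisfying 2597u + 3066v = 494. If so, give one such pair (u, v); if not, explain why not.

There are no such integers.

gcd(2597, 3066) = 7, so every integer of the form 2597u + 3066v is a multiple of 7.
But 494 is not a multiple of 7 (it leaves remainder 4).
So the equation is unsolvable over ℤ.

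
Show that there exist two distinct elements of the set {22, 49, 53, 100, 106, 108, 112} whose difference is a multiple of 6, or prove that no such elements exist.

The pair (22, 100) works.

Both 22 and 100 leave remainder 4 on division by 6; their difference 78 = 13·6 is a multiple of 6.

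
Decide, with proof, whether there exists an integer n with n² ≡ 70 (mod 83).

n = 53 works: 53² = 2809, and 2809 − 70 = 2739 = 33·83.

n = 53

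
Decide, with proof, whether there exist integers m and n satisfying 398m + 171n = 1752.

m = 129, n = -290

398 and 171 are coprime, so 398m + 171n ranges over all of ℤ.
Dividing repeatedly: 398 = 2·171 + 56, 171 = 3·56 + 3, 56 = 18·3 + 2, 3 = 1·2 + 1, 2 = 2·1 + 0.
Unwinding: 1 = 3 − 1·2 = 3 − (56 − 18·3) = −56 + 19·3 = −56 + 19·(171 − 3·56) = 19·171 − 58·56 = 19·171 − 58·(398 − 2·171) = −58·398 + 135·171, i.e. 398·(-58) + 171·135 = 1.
Multiplying through by 1752: m = (-58)·1752 = -101616, n = 135·1752 = 236520 is a solution.
Shifting by a multiple of (171, −398) keeps it a solution: m = -101616 + 595·171 = 129, n = 236520 − 595·398 = -290.
Indeed 398·129 + 171·(-290) = 51342 − 49590 = 1752.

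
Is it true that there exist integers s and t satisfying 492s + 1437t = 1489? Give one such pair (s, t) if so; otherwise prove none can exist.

Both 492 and 1437 are divisible by gcd(492, 1437) = 3, hence so is any combination 492s + 1437t.
But 1489 is not a multiple of 3 (it leaves remainder 1).
So the equation is unsolvable over ℤ.

No, no such integers exist.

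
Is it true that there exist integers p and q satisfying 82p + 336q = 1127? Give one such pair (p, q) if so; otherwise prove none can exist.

No such integers exist.

Both 82 and 336 are divisible by gcd(82, 336) = 2, hence so is any combination 82p + 336q.
However 1127 leaves remainder 1 on division by 2.
Hence no integers p, q satisfy the equation.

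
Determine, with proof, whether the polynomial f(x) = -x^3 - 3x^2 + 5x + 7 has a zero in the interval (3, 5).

No.

f(3) = -32 and f(5) = -168, both negative, so a sign-change argument is unavailable; we show f keeps this sign on the whole interval.
Substitute x = 3 + u, where 0 < u < 2 on the interval. Expanding, f(3 + u) = -u^3 - 12u^2 - 40u - 32.
All 4 nonzero coefficients of this polynomial in u are negative; hence for u > 0 the value is a sum of negative terms (the constant -32 among them).
So f is strictly negative on (3, 5); no root exists in the interval.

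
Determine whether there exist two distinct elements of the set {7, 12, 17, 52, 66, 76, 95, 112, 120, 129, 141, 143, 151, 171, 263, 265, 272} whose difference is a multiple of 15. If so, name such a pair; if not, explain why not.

The pair (7, 52) works.

7 mod 15 = 7 and 52 mod 15 = 7, so 52 − 7 = 45 = 3·15.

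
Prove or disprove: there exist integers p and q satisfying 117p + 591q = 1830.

p = 51, q = -7

Every value of 117p + 591q is a multiple of gcd(117, 591) = 3; since 3 ∣ 1830, solutions exist.
Dividing through by 3 reduces the equation to 39p + 197q = 610.
Euclidean algorithm: 197 = 5·39 + 2, 39 = 19·2 + 1, 2 = 2·1 + 0.
Back-substituting, 1 = 39 − 19·2 = 39 − 19·(197 − 5·39) = −19·197 + 96·39; that is, 39·96 + 197·(-19) = 1.
Scaling by 610 gives the particular solution (p, q) = (58560, -11590).
The general solution is p = 58560 + 197k, q = -11590 − 39k; taking k = -297 gives the smaller pair p = 51, q = -7.
Check: 117·51 + 591·(-7) = 5967 − 4137 = 1830. ✓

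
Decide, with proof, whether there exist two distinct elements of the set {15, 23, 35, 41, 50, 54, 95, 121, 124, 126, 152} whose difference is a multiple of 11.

Reduce each element modulo 11: 15↦4, 23↦1, 35↦2, 41↦8, 50↦6, 54↦10, 95↦7, 121↦0, 124↦3, 126↦5, 152↦9.
These 11 residues are pairwise different, hence no difference of two elements is divisible by 11.

There is no such pair.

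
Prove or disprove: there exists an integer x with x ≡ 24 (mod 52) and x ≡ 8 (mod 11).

x = 492

Since 52 and 11 share no common factor, CRT says the pair of congruences has a solution (unique mod 572).
Any solution of the first congruence is x = 24 + 52t; substituting into the second, 52t ≡ 8 − 24 ≡ 6 (mod 11).
52 ≡ 8 (mod 11), so this reads 8t ≡ 6 (mod 11). Invert 8 mod 11 by the Euclidean algorithm: 11 = 1·8 + 3, 8 = 2·3 + 2, 3 = 1·2 + 1, 2 = 2·1 + 0; back-substituting, 1 = 3 − 1·2 = 3 − (8 − 2·3) = −8 + 3·3 = −8 + 3·(11 − 1·8) = 3·11 − 4·8. Hence 8·(-4) ≡ 1, so 8⁻¹ ≡ -4 ≡ 7 (mod 11).
Multiplying by 7: t ≡ 7·6 = 42 ≡ 9 (mod 11).
With t = 9: x = 24 + 52·9 = 492.
Check: 492 mod 52 = 24, 492 mod 11 = 8. ✓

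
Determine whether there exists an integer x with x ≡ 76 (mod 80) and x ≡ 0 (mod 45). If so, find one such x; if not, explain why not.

No, no such integer exists.

gcd(80, 45) = 5. If x ≡ 76 (mod 80) and x ≡ 0 (mod 45), then x ≡ 76 (mod 5) and x ≡ 0 (mod 5).
These are incompatible: 76 − 0 = 76 is not divisible by 5.
Hence the system has no solution.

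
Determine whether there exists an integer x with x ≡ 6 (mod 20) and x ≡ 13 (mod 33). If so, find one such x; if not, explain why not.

gcd(20, 33) = 1, so the Chinese Remainder Theorem guarantees exactly one residue class mod 660 satisfying both.
Any solution of the first congruence is x = 6 + 20t; substituting into the second, 20t ≡ 13 − 6 ≡ 7 (mod 33).
Invert 20 mod 33 by the Euclidean algorithm: 33 = 1·20 + 13, 20 = 1·13 + 7, 13 = 1·7 + 6, 7 = 1·6 + 1, 6 = 6·1 + 0; back-substituting, 1 = 7 − 1·6 = 7 − (13 − 1·7) = −13 + 2·7 = −13 + 2·(20 − 1·13) = 2·20 − 3·13 = 2·20 − 3·(33 − 1·20) = −3·33 + 5·20. Hence 20·5 ≡ 1, so 20⁻¹ ≡ 5 (mod 33).
Multiplying by 5: t ≡ 5·7 = 35 ≡ 2 (mod 33).
With t = 2: x = 6 + 20·2 = 46.
Verify: 46 = 2·20 + 6 and 46 = 1·33 + 13. ✓

x = 46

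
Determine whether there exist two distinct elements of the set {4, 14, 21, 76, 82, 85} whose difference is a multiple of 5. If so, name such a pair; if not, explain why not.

Reduce each element mod 5: 4↦4, 14↦4, 21↦1, 76↦1, 82↦2, 85↦0. The residue 4 repeats (at 4 and 14), and 14 − 4 = 10 = 2·5.

4 and 14 are such a pair.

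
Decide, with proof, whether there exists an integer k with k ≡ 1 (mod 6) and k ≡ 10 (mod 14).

Reduce both congruences modulo 2, which divides 6 and 14: they say k ≡ 1 (mod 2) and k ≡ 10 (mod 2).
But 1 mod 2 = 1 while 10 mod 2 = 0, a contradiction.
Therefore no such k exists.

There is no such integer.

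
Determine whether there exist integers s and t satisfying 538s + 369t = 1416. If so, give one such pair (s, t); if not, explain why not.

s = 111, t = -158

538 and 369 are coprime, so 538s + 369t ranges over all of ℤ.
Euclidean algorithm: 538 = 1·369 + 169, 369 = 2·169 + 31, 169 = 5·31 + 14, 31 = 2·14 + 3, 14 = 4·3 + 2, 3 = 1·2 + 1, 2 = 2·1 + 0.
Working back up the chain: 1 = 3 − 1·2 = 3 − (14 − 4·3) = −14 + 5·3 = −14 + 5·(31 − 2·14) = 5·31 − 11·14 = 5·31 − 11·(169 − 5·31) = −11·169 + 60·31 = −11·169 + 60·(369 − 2·169) = 60·369 − 131·169 = 60·369 − 131·(538 − 1·369) = −131·538 + 191·369. So 538·(-131) + 369·191 = 1.
Multiplying through by 1416: s = (-131)·1416 = -185496, t = 191·1416 = 270456 is a solution.
Adding 503·369 to s and subtracting 503·538 from t gives the tidier solution (111, -158).
Check: 538·111 + 369·(-158) = 59718 − 58302 = 1416. ✓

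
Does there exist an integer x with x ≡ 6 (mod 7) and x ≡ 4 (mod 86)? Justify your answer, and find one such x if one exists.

x = 90

Since 7 and 86 share no common factor, CRT says the pair of congruences has a solution (unique mod 602).
Any solution of the first congruence is x = 6 + 7t; substituting into the second, 7t ≡ 4 − 6 ≡ 84 (mod 86).
Since 7·37 = 259 = 3·86 + 1, the inverse of 7 mod 86 is 37.
Therefore t ≡ 37·84 = 3108 ≡ 12 (mod 86).
With t = 12: x = 6 + 7·12 = 90.
Check: 90 mod 7 = 6, 90 mod 86 = 4. ✓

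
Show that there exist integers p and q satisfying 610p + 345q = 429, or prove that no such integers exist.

No such integers exist.

gcd(610, 345) = 5, so every integer of the form 610p + 345q is a multiple of 5.
But 429 is not a multiple of 5 (it leaves remainder 4).
Hence no integers p, q satisfy the equation.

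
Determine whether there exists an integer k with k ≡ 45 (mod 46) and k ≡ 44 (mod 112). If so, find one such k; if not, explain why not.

gcd(46, 112) = 2. If k ≡ 45 (mod 46) and k ≡ 44 (mod 112), then k ≡ 45 (mod 2) and k ≡ 44 (mod 2).
But 45 mod 2 = 1 while 44 mod 2 = 0, a contradiction.
Therefore no such k exists.

No, no such integer exists.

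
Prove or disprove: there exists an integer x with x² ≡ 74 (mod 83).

Apply Euler's criterion with the prime 83: 74 is a quadratic residue iff 74^41 ≡ 1 (mod 83), and a non-residue iff it is ≡ −1.
Squaring successively (mod 83): 74^2 = 5476 ≡ 81; 74^4 ≡ 81² = 6561 ≡ 4; 74^8 ≡ 4² = 16 ≡ 16; 74^16 ≡ 16² = 256 ≡ 7; 74^32 ≡ 7² = 49 ≡ 49.
Since 41 = 32 + 8 + 1, 74^41 ≡ 49 · 16 · 74; multiplying out mod 83: 49·16 = 784 ≡ 37, then 37·74 = 2738 ≡ 82. Thus 74^41 ≡ 82 ≡ −1 (mod 83).
The value −1 means 74 is a non-residue modulo 83, so x² ≡ 74 (mod 83) is impossible.

No such integer exists.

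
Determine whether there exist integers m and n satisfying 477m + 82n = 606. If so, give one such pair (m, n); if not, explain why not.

Since gcd(477, 82) = 1, every integer is an integer combination of 477 and 82.
Run the Euclidean algorithm on 477 and 82: 477 = 5·82 + 67, 82 = 1·67 + 15, 67 = 4·15 + 7, 15 = 2·7 + 1, 7 = 7·1 + 0.
Unwinding: 1 = 15 − 2·7 = 15 − 2·(67 − 4·15) = −2·67 + 9·15 = −2·67 + 9·(82 − 1·67) = 9·82 − 11·67 = 9·82 − 11·(477 − 5·82) = −11·477 + 64·82, i.e. 477·(-11) + 82·64 = 1.
Multiplying through by 606: m = (-11)·606 = -6666, n = 64·606 = 38784 is a solution.
The general solution is m = -6666 + 82k, n = 38784 − 477k; taking k = 82 gives the smaller pair m = 58, n = -330.
Check: 477·58 + 82·(-330) = 27666 − 27060 = 606. ✓

m = 58, n = -330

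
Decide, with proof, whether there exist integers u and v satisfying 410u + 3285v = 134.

There are no such integers.

Any value of 410u + 3285v is a multiple of gcd(410, 3285) = 5.
But 134 = 5·26 + 4, so 5 ∤ 134.
Therefore 410u + 3285v = 134 has no solution in integers.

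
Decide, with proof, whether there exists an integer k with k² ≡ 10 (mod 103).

There is no such integer.

Apply Euler's criterion with the prime 103: 10 is a quadratic residue iff 10^51 ≡ 1 (mod 103), and a non-residue iff it is ≡ −1.
Repeated squaring mod 103: 10^2 = 100 ≡ 100; 10^4 ≡ 100² = 10000 ≡ 9; 10^8 ≡ 9² = 81 ≡ 81; 10^16 ≡ 81² = 6561 ≡ 72; 10^32 ≡ 72² = 5184 ≡ 34.
Since 51 = 32 + 16 + 2 + 1, 10^51 ≡ 34 · 72 · 100 · 10; multiplying out mod 103: 34·72 = 2448 ≡ 79, then 79·100 = 7900 ≡ 72, then 72·10 = 720 ≡ 102. Thus 10^51 ≡ 102 ≡ −1 (mod 103).
By Euler's criterion 10 is a quadratic non-residue mod 103: no k satisfies k² ≡ 10 (mod 103).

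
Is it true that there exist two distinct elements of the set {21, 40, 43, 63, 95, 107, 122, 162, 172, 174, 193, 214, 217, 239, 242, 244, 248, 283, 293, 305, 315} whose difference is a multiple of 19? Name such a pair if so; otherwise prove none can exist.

21 and 40 are such a pair.

Reduce each element mod 19: 21↦2, 40↦2, 43↦5, 63↦6, 95↦0, 107↦12, 122↦8, 162↦10, 172↦1, 174↦3, 193↦3, 214↦5, 217↦8, 239↦11, 242↦14, 244↦16, 248↦1, 283↦17, 293↦8, 305↦1, 315↦11. The residue 2 repeats (at 21 and 40), and 40 − 21 = 19 = 1·19.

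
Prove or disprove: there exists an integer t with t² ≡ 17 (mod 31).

No, no such integer exists.

Apply Euler's criterion with the prime 31: 17 is a quadratic residue iff 17^15 ≡ 1 (mod 31), and a non-residue iff it is ≡ −1.
Repeated squaring mod 31: 17^2 = 289 ≡ 10; 17^4 ≡ 10² = 100 ≡ 7; 17^8 ≡ 7² = 49 ≡ 18.
Since 15 = 8 + 4 + 2 + 1, 17^15 ≡ 18 · 7 · 10 · 17; multiplying out mod 31: 18·7 = 126 ≡ 2, then 2·10 = 20 ≡ 20, then 20·17 = 340 ≡ 30. Thus 17^15 ≡ 30 ≡ −1 (mod 31).
By Euler's criterion 17 is a quadratic non-residue mod 31: no t satisfies t² ≡ 17 (mod 31).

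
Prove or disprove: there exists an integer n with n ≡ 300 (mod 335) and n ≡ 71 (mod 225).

No, no such integer exists.

Reduce both congruences modulo 5, which divides 335 and 225: they say n ≡ 300 (mod 5) and n ≡ 71 (mod 5).
But 300 mod 5 = 0 while 71 mod 5 = 1, a contradiction.
So no integer satisfies both congruences.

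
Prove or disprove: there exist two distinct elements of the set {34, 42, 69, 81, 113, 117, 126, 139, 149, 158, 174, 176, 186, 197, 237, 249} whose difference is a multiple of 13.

Reduce each element mod 13: 34↦8, 42↦3, 69↦4, 81↦3, 113↦9, 117↦0, 126↦9, 139↦9, 149↦6, 158↦2, 174↦5, 176↦7, 186↦4, 197↦2, 237↦3, 249↦2. The residue 3 repeats (at 42 and 81), and 81 − 42 = 39 = 3·13.

42 and 81 are such a pair.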